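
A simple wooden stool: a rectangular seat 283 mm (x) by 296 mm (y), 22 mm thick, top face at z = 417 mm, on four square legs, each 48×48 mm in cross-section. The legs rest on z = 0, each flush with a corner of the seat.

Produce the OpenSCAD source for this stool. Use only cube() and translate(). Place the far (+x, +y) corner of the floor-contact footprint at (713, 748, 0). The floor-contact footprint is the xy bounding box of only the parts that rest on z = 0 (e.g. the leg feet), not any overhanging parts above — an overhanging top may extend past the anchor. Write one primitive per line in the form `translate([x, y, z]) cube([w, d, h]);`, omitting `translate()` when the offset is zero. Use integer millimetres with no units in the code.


translate([430, 452, 395]) cube([283, 296, 22]);
translate([430, 452, 0]) cube([48, 48, 395]);
translate([665, 452, 0]) cube([48, 48, 395]);
translate([430, 700, 0]) cube([48, 48, 395]);
translate([665, 700, 0]) cube([48, 48, 395]);


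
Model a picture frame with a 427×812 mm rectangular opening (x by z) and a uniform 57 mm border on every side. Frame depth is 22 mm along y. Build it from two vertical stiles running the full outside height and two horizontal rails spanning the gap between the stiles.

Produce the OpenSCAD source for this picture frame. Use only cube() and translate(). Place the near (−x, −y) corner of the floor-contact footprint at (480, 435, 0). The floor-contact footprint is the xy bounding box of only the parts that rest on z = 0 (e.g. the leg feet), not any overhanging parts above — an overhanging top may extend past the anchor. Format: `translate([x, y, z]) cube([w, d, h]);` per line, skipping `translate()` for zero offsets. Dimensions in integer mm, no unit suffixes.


translate([480, 435, 0]) cube([57, 22, 926]);
translate([964, 435, 0]) cube([57, 22, 926]);
translate([537, 435, 0]) cube([427, 22, 57]);
translate([537, 435, 869]) cube([427, 22, 57]);


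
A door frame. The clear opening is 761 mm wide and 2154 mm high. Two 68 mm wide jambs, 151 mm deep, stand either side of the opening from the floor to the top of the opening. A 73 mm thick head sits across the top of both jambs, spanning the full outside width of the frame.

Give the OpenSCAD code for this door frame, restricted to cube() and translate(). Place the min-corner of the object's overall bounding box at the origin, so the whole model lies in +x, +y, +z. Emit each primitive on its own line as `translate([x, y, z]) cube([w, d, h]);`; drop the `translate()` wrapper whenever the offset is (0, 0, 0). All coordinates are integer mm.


cube([68, 151, 2154]);
translate([829, 0, 0]) cube([68, 151, 2154]);
translate([0, 0, 2154]) cube([897, 151, 73]);


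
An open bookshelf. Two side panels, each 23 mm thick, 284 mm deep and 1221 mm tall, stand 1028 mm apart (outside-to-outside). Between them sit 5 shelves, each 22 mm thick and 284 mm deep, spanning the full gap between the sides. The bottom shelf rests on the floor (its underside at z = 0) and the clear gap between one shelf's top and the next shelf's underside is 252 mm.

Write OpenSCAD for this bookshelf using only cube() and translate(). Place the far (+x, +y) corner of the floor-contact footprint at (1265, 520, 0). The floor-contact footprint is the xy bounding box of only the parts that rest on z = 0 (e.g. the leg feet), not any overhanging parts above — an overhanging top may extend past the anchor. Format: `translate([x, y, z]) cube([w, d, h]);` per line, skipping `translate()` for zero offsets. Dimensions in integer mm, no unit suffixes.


translate([237, 236, 0]) cube([23, 284, 1221]);
translate([1242, 236, 0]) cube([23, 284, 1221]);
translate([260, 236, 0]) cube([982, 284, 22]);
translate([260, 236, 274]) cube([982, 284, 22]);
translate([260, 236, 548]) cube([982, 284, 22]);
translate([260, 236, 822]) cube([982, 284, 22]);
translate([260, 236, 1096]) cube([982, 284, 22]);


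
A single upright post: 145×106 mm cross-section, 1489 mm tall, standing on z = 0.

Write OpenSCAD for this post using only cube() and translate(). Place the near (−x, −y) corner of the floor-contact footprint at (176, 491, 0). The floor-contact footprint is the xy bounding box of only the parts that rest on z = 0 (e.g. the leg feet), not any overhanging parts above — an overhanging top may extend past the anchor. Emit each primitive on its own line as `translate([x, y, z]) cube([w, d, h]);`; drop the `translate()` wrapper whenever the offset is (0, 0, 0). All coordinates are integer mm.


translate([176, 491, 0]) cube([145, 106, 1489]);


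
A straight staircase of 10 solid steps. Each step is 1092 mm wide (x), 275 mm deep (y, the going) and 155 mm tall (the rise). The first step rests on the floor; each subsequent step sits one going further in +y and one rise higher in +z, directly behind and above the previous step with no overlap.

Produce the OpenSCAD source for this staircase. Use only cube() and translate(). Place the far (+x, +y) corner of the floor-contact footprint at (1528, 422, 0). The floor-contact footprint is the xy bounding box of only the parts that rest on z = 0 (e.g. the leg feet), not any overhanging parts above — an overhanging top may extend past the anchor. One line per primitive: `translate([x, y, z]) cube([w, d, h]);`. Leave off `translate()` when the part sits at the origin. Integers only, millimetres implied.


translate([436, 147, 0]) cube([1092, 275, 155]);
translate([436, 422, 155]) cube([1092, 275, 155]);
translate([436, 697, 310]) cube([1092, 275, 155]);
translate([436, 972, 465]) cube([1092, 275, 155]);
translate([436, 1247, 620]) cube([1092, 275, 155]);
translate([436, 1522, 775]) cube([1092, 275, 155]);
translate([436, 1797, 930]) cube([1092, 275, 155]);
translate([436, 2072, 1085]) cube([1092, 275, 155]);
translate([436, 2347, 1240]) cube([1092, 275, 155]);
translate([436, 2622, 1395]) cube([1092, 275, 155]);


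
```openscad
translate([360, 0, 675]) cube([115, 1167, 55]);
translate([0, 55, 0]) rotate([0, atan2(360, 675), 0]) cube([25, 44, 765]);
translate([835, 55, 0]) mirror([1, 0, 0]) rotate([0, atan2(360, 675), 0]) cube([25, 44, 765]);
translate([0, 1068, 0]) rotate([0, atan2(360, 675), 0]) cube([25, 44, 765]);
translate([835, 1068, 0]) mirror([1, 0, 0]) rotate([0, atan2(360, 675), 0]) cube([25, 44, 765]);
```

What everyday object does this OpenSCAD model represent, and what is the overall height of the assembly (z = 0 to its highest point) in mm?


A sawhorse. The overall height is 730 mm.

A beam across two mirrored pairs of raked legs — a sawhorse. The beam's underside is at z = 675 (matching the legs' vertical rise in atan2(360, 675)) and the beam is 55 mm tall, so its top is at 675 + 55 = 730 mm. The raked legs top out at the beam's underside, so that is the highest point.


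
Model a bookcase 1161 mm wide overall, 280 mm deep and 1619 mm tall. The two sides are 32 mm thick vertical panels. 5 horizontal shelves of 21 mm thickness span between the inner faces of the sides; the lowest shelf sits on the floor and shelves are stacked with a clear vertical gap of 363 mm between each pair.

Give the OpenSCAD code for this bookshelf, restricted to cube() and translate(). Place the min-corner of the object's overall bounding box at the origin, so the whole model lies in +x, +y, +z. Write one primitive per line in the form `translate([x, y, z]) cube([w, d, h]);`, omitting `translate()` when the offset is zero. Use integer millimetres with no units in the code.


cube([32, 280, 1619]);
translate([1129, 0, 0]) cube([32, 280, 1619]);
translate([32, 0, 0]) cube([1097, 280, 21]);
translate([32, 0, 384]) cube([1097, 280, 21]);
translate([32, 0, 768]) cube([1097, 280, 21]);
translate([32, 0, 1152]) cube([1097, 280, 21]);
translate([32, 0, 1536]) cube([1097, 280, 21]);


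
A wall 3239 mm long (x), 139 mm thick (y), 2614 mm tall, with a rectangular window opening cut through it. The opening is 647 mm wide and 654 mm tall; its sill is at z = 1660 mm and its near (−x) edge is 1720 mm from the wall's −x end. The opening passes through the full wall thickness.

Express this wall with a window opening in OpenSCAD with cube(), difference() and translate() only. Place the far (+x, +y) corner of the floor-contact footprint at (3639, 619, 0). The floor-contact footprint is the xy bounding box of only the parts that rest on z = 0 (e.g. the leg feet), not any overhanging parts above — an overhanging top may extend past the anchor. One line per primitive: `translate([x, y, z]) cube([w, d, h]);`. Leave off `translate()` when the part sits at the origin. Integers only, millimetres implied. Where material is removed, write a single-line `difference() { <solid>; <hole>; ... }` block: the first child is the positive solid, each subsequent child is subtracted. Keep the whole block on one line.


difference() { translate([400, 480, 0]) cube([3239, 139, 2614]); translate([2120, 480, 1660]) cube([647, 139, 654]); }


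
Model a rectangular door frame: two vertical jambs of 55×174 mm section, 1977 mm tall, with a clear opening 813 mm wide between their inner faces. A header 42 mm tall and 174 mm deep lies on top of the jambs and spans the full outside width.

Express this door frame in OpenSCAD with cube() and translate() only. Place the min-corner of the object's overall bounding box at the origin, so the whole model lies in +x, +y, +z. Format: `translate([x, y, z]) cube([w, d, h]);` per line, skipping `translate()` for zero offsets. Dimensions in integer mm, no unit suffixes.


cube([55, 174, 1977]);
translate([868, 0, 0]) cube([55, 174, 1977]);
translate([0, 0, 1977]) cube([923, 174, 42]);


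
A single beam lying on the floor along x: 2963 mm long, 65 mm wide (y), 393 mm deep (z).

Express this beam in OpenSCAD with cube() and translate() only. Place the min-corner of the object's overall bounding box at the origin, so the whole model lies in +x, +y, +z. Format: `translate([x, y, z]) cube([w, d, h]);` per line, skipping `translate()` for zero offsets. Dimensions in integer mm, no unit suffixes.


cube([2963, 65, 393]);


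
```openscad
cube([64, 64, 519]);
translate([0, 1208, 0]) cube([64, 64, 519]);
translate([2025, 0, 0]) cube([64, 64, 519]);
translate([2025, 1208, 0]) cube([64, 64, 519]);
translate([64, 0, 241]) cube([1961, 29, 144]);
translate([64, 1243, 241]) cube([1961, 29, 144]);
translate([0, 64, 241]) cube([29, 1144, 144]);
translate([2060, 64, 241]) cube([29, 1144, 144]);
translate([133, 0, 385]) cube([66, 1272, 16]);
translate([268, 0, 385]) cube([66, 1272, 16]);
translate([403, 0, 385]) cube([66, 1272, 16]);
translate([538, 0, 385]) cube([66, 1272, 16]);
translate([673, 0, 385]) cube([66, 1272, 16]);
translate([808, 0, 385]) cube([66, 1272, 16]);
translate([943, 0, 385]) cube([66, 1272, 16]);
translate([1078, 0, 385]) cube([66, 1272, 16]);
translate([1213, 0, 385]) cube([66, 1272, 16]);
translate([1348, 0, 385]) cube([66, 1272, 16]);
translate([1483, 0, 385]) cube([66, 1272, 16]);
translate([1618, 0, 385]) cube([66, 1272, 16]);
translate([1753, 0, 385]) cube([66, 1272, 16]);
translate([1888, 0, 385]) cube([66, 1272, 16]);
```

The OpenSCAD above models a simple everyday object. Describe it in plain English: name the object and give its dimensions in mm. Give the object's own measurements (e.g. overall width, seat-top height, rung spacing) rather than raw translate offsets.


A bed frame 2089 mm long (x) by 1272 mm wide (y). Four 64×64 mm corner posts, 519 mm tall, at the corners of the footprint. Four rails of 29 mm thickness and 144 mm height run between adjacent posts with their undersides at z = 241 mm, their outer faces flush with the outside of the frame (the two x-running rails run between the posts' inner faces; the two y-running rails run between the posts' inner faces). 14 slats, each 66 mm wide (x) and 16 mm thick, lie across the top of the two x-running rails, running the full 1272 mm width of the frame in y; along x they sit between the end posts with a 69 mm gap after the −x posts and between neighbouring slats, leaving 71 mm before the +x posts.


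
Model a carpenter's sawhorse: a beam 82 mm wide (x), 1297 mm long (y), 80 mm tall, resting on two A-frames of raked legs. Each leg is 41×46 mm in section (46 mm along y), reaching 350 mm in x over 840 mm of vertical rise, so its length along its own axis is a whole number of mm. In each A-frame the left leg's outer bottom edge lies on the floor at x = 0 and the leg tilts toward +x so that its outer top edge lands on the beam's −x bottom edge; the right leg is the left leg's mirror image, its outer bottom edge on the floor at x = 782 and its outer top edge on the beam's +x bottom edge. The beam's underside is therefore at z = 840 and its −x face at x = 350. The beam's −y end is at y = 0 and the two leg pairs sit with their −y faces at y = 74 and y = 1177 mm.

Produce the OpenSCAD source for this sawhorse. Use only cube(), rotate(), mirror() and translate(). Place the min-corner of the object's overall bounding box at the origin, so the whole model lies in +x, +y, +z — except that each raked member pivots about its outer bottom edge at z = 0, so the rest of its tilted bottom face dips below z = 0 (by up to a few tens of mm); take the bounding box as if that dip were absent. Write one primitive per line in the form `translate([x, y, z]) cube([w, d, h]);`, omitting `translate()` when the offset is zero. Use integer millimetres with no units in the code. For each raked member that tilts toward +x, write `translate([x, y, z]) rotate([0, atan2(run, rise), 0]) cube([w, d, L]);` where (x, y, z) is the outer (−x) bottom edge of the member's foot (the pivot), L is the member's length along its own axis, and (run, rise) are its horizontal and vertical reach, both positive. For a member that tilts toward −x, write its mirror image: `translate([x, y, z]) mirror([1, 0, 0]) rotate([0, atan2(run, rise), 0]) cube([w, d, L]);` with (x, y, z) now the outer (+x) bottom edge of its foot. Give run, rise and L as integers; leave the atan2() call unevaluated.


translate([350, 0, 840]) cube([82, 1297, 80]);
translate([0, 74, 0]) rotate([0, atan2(350, 840), 0]) cube([41, 46, 910]);
translate([782, 74, 0]) mirror([1, 0, 0]) rotate([0, atan2(350, 840), 0]) cube([41, 46, 910]);
translate([0, 1177, 0]) rotate([0, atan2(350, 840), 0]) cube([41, 46, 910]);
translate([782, 1177, 0]) mirror([1, 0, 0]) rotate([0, atan2(350, 840), 0]) cube([41, 46, 910]);


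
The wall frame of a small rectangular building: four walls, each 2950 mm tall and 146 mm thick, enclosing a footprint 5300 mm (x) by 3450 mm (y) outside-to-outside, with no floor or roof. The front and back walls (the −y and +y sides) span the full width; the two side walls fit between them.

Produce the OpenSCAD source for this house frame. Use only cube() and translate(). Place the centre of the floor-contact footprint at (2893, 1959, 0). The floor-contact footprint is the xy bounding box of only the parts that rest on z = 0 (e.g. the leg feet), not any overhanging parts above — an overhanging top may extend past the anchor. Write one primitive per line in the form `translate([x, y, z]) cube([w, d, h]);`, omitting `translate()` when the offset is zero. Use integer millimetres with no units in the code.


translate([243, 234, 0]) cube([5300, 146, 2950]);
translate([243, 3538, 0]) cube([5300, 146, 2950]);
translate([243, 380, 0]) cube([146, 3158, 2950]);
translate([5397, 380, 0]) cube([146, 3158, 2950]);


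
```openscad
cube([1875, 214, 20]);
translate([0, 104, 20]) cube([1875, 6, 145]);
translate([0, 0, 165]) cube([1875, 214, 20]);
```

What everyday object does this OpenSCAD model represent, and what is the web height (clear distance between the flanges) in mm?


An I-beam. The web height is 145 mm.

Two wide flanges with a thin centred web — an I-beam. Overall 185 mm minus two 20 mm flanges gives a web of 185 − 2·20 = 145 mm.


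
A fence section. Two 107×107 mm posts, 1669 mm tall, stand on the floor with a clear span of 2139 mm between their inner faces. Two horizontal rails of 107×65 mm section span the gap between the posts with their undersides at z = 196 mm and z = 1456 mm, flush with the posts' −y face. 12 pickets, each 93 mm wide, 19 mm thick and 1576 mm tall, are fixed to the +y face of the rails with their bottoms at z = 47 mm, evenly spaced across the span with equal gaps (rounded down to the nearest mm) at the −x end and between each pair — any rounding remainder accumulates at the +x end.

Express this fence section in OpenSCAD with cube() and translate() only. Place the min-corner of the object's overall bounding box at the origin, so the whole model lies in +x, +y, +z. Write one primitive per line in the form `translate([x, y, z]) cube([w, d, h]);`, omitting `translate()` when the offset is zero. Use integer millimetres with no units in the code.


cube([107, 107, 1669]);
translate([2246, 0, 0]) cube([107, 107, 1669]);
translate([107, 0, 196]) cube([2139, 107, 65]);
translate([107, 0, 1456]) cube([2139, 107, 65]);
translate([185, 107, 47]) cube([93, 19, 1576]);
translate([356, 107, 47]) cube([93, 19, 1576]);
translate([527, 107, 47]) cube([93, 19, 1576]);
translate([698, 107, 47]) cube([93, 19, 1576]);
translate([869, 107, 47]) cube([93, 19, 1576]);
translate([1040, 107, 47]) cube([93, 19, 1576]);
translate([1211, 107, 47]) cube([93, 19, 1576]);
translate([1382, 107, 47]) cube([93, 19, 1576]);
translate([1553, 107, 47]) cube([93, 19, 1576]);
translate([1724, 107, 47]) cube([93, 19, 1576]);
translate([1895, 107, 47]) cube([93, 19, 1576]);
translate([2066, 107, 47]) cube([93, 19, 1576]);


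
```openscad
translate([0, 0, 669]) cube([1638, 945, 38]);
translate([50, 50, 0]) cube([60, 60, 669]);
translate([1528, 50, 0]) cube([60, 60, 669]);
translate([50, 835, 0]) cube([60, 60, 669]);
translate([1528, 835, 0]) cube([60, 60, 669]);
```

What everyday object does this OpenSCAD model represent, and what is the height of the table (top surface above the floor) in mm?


A table. The table height is 707 mm.

A 1638×945×38 slab sits at z = 669 on four 60 mm square posts — a table. The top surface is at 669 + 38 = 707 mm.


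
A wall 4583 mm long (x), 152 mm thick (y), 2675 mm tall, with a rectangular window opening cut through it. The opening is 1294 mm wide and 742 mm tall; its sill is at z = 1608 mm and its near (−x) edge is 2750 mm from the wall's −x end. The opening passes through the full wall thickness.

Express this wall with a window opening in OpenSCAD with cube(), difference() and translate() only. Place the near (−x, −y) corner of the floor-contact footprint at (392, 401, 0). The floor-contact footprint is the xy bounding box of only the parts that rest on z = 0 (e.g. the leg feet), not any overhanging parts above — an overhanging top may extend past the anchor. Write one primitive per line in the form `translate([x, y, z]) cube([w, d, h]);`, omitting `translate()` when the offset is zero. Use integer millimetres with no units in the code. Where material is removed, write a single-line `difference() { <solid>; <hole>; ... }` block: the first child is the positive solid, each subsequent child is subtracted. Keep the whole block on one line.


difference() { translate([392, 401, 0]) cube([4583, 152, 2675]); translate([3142, 401, 1608]) cube([1294, 152, 742]); }


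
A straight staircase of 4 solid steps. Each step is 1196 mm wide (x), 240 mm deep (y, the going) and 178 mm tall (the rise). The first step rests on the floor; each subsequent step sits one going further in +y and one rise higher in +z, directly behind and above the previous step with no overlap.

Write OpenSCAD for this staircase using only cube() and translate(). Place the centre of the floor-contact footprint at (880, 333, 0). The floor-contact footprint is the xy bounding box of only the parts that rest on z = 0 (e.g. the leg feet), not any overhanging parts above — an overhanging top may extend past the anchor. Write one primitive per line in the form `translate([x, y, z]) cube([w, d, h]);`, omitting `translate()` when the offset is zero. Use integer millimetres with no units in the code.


translate([282, 213, 0]) cube([1196, 240, 178]);
translate([282, 453, 178]) cube([1196, 240, 178]);
translate([282, 693, 356]) cube([1196, 240, 178]);
translate([282, 933, 534]) cube([1196, 240, 178]);


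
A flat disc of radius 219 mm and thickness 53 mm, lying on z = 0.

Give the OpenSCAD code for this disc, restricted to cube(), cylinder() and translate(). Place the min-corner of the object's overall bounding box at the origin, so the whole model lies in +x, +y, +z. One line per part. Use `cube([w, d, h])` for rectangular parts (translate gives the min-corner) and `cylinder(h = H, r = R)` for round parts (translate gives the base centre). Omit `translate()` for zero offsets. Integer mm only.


translate([219, 219, 0]) cylinder(h = 53, r = 219);


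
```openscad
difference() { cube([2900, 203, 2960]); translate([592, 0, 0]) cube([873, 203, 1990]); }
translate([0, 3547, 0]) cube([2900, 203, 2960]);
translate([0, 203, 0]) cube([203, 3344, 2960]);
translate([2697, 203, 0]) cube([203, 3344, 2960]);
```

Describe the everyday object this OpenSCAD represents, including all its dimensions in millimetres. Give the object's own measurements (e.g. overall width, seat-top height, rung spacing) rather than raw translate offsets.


A single room: four walls, each 2960 mm tall and 203 mm thick, enclosing an outside footprint 2900×3750 mm (x × y), no floor or roof. The front and back walls (−y and +y sides) run the full x-width; the side walls fit between their inner faces. A door opening 873 mm wide and 1990 mm tall is cut through the front wall from the floor up, its −x edge 592 mm from the wall's −x end.


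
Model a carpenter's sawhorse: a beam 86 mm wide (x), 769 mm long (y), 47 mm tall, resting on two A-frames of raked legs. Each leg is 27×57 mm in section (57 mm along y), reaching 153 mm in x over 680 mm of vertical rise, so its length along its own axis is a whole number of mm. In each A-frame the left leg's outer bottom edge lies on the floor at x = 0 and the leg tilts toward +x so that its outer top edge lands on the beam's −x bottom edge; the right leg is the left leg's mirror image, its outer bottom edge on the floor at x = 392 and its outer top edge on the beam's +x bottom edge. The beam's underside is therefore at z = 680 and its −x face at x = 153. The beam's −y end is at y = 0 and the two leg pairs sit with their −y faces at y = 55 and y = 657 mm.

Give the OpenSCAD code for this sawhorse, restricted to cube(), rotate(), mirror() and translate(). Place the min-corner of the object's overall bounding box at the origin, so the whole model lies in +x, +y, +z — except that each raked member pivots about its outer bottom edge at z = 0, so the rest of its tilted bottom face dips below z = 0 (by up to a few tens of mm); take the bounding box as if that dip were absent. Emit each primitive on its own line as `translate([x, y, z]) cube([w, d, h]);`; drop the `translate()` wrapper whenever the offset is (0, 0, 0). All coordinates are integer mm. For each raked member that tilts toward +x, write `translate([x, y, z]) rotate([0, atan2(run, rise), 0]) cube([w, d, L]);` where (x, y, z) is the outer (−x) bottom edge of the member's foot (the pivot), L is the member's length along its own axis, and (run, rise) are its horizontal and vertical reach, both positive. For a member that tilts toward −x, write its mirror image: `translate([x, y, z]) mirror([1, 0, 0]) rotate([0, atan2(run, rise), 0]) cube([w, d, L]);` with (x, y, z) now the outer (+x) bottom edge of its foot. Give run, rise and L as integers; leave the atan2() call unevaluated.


translate([153, 0, 680]) cube([86, 769, 47]);
translate([0, 55, 0]) rotate([0, atan2(153, 680), 0]) cube([27, 57, 697]);
translate([392, 55, 0]) mirror([1, 0, 0]) rotate([0, atan2(153, 680), 0]) cube([27, 57, 697]);
translate([0, 657, 0]) rotate([0, atan2(153, 680), 0]) cube([27, 57, 697]);
translate([392, 657, 0]) mirror([1, 0, 0]) rotate([0, atan2(153, 680), 0]) cube([27, 57, 697]);


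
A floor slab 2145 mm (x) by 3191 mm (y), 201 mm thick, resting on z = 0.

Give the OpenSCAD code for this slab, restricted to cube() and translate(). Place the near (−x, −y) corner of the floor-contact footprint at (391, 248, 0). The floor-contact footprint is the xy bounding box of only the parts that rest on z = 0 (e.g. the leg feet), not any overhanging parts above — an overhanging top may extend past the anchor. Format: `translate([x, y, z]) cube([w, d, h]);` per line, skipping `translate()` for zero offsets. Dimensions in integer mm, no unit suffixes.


translate([391, 248, 0]) cube([2145, 3191, 201]);


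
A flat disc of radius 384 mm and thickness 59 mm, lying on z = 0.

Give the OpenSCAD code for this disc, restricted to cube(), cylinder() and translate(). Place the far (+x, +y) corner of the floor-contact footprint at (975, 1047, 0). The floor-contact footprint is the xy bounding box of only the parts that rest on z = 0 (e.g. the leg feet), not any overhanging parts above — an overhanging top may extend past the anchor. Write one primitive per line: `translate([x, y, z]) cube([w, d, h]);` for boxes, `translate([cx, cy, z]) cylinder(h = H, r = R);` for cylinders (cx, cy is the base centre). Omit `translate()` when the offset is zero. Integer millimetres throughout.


translate([591, 663, 0]) cylinder(h = 59, r = 384);


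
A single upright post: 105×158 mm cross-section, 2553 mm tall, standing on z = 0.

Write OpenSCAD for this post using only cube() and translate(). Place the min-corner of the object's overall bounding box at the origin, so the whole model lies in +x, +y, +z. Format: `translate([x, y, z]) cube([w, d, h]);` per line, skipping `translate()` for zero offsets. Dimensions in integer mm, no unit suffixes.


cube([105, 158, 2553]);


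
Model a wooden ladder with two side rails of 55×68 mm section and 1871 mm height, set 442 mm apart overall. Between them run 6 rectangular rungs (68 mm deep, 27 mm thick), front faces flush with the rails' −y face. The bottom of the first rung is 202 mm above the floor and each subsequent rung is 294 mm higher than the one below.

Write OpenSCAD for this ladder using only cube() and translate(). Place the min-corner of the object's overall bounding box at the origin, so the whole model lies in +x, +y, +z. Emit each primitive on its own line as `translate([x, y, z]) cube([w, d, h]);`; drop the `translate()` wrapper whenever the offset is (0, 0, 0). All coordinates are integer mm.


cube([55, 68, 1871]);
translate([387, 0, 0]) cube([55, 68, 1871]);
translate([55, 0, 202]) cube([332, 68, 27]);
translate([55, 0, 496]) cube([332, 68, 27]);
translate([55, 0, 790]) cube([332, 68, 27]);
translate([55, 0, 1084]) cube([332, 68, 27]);
translate([55, 0, 1378]) cube([332, 68, 27]);
translate([55, 0, 1672]) cube([332, 68, 27]);


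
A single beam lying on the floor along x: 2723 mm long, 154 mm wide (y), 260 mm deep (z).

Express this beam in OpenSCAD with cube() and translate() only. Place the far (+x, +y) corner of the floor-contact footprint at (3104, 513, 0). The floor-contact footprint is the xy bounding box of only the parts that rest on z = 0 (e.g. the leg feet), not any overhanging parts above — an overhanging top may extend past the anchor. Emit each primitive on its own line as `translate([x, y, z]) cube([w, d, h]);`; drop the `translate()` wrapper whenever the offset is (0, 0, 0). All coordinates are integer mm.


translate([381, 359, 0]) cube([2723, 154, 260]);


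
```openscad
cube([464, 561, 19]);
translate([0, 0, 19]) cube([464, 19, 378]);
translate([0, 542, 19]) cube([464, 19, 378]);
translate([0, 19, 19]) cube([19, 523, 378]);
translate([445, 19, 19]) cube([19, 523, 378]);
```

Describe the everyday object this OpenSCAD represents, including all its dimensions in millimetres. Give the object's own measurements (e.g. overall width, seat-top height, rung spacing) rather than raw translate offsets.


An open-topped rectangular box: outside dimensions 464×561×397 mm, with a uniform wall and base thickness of 19 mm. The base is a full 464×561 slab on the floor; four walls sit on top of the base. The front and back walls (the −y and +y sides) span the full width; the two side walls fit between them.


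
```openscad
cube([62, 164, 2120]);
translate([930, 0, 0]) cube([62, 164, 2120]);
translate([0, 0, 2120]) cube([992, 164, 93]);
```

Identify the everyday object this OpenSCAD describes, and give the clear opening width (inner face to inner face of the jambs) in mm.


A door frame. The clear opening width is 868 mm.

Two 2120 mm tall posts with a header on top — a door frame. The left jamb is 62 mm wide at x = 0; the right jamb starts at x = 930. The clear opening is 930 − 62 = 868 mm.


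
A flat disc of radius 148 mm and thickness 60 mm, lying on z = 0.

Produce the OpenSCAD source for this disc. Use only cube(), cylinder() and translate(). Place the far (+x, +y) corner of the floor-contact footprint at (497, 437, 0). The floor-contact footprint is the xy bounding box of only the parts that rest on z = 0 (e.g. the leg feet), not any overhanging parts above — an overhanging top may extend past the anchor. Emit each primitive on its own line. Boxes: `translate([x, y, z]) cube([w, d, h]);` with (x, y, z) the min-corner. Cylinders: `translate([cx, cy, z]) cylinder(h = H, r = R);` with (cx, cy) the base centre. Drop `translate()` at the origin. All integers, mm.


translate([349, 289, 0]) cylinder(h = 60, r = 148);


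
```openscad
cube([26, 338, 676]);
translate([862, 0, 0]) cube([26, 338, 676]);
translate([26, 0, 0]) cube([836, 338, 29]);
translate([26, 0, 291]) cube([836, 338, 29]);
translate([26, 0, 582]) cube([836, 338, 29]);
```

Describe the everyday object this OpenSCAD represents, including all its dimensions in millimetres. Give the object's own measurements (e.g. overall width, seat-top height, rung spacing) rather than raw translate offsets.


An open bookshelf. Two side panels, each 26 mm thick, 338 mm deep and 676 mm tall, stand 888 mm apart (outside-to-outside). Between them sit 3 shelves, each 29 mm thick and 338 mm deep, spanning the full gap between the sides. The bottom shelf rests on the floor (its underside at z = 0) and the clear gap between one shelf's top and the next shelf's underside is 262 mm.


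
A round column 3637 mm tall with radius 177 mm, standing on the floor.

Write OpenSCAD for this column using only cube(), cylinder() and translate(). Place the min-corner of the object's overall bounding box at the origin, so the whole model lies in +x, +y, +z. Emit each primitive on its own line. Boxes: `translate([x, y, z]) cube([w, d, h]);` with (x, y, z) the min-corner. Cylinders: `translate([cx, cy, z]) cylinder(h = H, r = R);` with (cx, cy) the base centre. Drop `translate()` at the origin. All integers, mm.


translate([177, 177, 0]) cylinder(h = 3637, r = 177);


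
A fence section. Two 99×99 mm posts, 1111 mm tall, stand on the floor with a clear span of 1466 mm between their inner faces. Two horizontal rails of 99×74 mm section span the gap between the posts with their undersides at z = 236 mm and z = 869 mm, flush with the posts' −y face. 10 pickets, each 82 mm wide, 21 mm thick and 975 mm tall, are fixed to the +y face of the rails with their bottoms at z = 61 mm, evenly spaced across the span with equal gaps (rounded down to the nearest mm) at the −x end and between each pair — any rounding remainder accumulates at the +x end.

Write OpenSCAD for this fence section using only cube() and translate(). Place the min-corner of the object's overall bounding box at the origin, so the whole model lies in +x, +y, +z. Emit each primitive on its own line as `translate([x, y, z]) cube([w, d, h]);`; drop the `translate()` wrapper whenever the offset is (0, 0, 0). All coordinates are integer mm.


cube([99, 99, 1111]);
translate([1565, 0, 0]) cube([99, 99, 1111]);
translate([99, 0, 236]) cube([1466, 99, 74]);
translate([99, 0, 869]) cube([1466, 99, 74]);
translate([157, 99, 61]) cube([82, 21, 975]);
translate([297, 99, 61]) cube([82, 21, 975]);
translate([437, 99, 61]) cube([82, 21, 975]);
translate([577, 99, 61]) cube([82, 21, 975]);
translate([717, 99, 61]) cube([82, 21, 975]);
translate([857, 99, 61]) cube([82, 21, 975]);
translate([997, 99, 61]) cube([82, 21, 975]);
translate([1137, 99, 61]) cube([82, 21, 975]);
translate([1277, 99, 61]) cube([82, 21, 975]);
translate([1417, 99, 61]) cube([82, 21, 975]);


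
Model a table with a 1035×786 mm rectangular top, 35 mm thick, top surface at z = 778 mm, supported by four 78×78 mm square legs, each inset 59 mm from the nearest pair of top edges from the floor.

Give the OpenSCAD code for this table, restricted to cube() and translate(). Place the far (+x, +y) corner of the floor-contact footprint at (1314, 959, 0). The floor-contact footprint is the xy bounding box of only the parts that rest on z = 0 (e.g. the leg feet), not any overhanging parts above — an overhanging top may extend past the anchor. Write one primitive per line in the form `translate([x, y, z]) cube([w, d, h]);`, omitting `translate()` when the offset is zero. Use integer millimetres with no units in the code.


translate([338, 232, 743]) cube([1035, 786, 35]);
translate([397, 291, 0]) cube([78, 78, 743]);
translate([1236, 291, 0]) cube([78, 78, 743]);
translate([397, 881, 0]) cube([78, 78, 743]);
translate([1236, 881, 0]) cube([78, 78, 743]);


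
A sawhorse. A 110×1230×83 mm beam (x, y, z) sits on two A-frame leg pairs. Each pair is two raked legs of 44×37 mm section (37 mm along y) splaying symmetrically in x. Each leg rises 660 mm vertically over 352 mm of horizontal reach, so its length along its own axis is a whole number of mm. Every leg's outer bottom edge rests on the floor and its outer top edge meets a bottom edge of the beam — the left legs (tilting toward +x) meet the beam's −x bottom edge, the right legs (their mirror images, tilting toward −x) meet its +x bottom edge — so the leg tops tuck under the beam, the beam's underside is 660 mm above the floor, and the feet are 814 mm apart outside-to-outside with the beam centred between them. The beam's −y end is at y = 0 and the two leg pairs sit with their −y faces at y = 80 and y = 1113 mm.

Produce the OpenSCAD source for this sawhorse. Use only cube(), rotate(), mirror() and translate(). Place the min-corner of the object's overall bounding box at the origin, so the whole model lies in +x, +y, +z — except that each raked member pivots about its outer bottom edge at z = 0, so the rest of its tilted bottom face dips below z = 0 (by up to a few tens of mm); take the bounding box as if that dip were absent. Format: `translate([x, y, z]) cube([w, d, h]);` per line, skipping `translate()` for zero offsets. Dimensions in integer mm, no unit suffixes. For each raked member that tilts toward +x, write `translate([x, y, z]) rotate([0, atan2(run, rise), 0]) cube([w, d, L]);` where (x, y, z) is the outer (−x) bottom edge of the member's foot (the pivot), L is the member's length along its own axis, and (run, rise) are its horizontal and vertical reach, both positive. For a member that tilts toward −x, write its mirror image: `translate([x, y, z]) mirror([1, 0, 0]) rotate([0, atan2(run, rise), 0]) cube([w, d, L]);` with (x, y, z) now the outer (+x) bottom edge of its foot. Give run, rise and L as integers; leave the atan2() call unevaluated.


translate([352, 0, 660]) cube([110, 1230, 83]);
translate([0, 80, 0]) rotate([0, atan2(352, 660), 0]) cube([44, 37, 748]);
translate([814, 80, 0]) mirror([1, 0, 0]) rotate([0, atan2(352, 660), 0]) cube([44, 37, 748]);
translate([0, 1113, 0]) rotate([0, atan2(352, 660), 0]) cube([44, 37, 748]);
translate([814, 1113, 0]) mirror([1, 0, 0]) rotate([0, atan2(352, 660), 0]) cube([44, 37, 748]);


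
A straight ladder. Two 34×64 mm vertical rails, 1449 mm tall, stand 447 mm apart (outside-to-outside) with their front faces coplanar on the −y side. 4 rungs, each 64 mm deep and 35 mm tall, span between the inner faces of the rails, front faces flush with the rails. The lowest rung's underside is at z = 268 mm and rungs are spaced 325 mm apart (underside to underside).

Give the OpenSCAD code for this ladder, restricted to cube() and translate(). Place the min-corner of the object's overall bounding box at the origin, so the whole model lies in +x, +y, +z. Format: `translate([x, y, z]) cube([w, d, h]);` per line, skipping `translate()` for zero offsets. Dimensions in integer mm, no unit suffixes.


// rung span = 447 - 2*34 = 379
// rung[k] z = 268 + k*325
cube([34, 64, 1449]);
translate([413, 0, 0]) cube([34, 64, 1449]);
translate([34, 0, 268]) cube([379, 64, 35]);
translate([34, 0, 593]) cube([379, 64, 35]);
translate([34, 0, 918]) cube([379, 64, 35]);
translate([34, 0, 1243]) cube([379, 64, 35]);


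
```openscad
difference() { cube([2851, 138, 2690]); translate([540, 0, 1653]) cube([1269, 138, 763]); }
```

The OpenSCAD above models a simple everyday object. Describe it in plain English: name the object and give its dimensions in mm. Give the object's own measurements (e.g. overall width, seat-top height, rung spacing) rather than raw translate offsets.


A wall 2851 mm long (x), 138 mm thick (y), 2690 mm tall, with a rectangular window opening cut through it. The opening is 1269 mm wide and 763 mm tall; its sill is at z = 1653 mm and its near (−x) edge is 540 mm from the wall's −x end. The opening passes through the full wall thickness.


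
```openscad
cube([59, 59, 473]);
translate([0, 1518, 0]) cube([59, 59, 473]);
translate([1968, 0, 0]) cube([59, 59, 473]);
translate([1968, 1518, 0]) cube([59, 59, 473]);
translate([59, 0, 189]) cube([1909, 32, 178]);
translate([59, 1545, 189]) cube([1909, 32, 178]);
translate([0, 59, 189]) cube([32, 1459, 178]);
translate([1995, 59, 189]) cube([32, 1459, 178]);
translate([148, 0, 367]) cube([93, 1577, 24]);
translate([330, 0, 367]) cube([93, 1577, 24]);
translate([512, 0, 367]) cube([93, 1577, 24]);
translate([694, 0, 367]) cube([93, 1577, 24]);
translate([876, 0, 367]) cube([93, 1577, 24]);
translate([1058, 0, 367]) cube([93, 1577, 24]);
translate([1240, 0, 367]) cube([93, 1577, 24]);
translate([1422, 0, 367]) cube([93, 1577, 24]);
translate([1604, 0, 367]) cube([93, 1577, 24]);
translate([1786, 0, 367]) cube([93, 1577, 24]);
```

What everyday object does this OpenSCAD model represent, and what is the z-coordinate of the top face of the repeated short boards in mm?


A bed frame. The slat-top height is 391 mm.

Four posts, four rails, and a row of slats — a bed frame. Slats sit on the rails at z = 189 + 178 = 367; with slat thickness 24, the top is 391 mm.


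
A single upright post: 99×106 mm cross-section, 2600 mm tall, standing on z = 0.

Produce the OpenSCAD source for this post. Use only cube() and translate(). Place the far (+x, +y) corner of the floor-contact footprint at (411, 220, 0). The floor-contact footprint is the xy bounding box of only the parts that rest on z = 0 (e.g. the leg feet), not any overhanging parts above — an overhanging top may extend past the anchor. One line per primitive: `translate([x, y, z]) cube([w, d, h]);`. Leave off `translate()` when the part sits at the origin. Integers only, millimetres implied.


translate([312, 114, 0]) cube([99, 106, 2600]);


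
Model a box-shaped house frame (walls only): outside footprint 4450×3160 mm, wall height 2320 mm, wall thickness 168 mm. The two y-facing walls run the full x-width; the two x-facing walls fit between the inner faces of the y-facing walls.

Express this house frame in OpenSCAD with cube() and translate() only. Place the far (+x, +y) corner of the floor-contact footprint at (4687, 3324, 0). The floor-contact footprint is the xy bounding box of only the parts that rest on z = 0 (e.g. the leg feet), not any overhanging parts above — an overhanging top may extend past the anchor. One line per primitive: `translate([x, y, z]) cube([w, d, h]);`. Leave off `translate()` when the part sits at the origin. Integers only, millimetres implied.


translate([237, 164, 0]) cube([4450, 168, 2320]);
translate([237, 3156, 0]) cube([4450, 168, 2320]);
translate([237, 332, 0]) cube([168, 2824, 2320]);
translate([4519, 332, 0]) cube([168, 2824, 2320]);
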